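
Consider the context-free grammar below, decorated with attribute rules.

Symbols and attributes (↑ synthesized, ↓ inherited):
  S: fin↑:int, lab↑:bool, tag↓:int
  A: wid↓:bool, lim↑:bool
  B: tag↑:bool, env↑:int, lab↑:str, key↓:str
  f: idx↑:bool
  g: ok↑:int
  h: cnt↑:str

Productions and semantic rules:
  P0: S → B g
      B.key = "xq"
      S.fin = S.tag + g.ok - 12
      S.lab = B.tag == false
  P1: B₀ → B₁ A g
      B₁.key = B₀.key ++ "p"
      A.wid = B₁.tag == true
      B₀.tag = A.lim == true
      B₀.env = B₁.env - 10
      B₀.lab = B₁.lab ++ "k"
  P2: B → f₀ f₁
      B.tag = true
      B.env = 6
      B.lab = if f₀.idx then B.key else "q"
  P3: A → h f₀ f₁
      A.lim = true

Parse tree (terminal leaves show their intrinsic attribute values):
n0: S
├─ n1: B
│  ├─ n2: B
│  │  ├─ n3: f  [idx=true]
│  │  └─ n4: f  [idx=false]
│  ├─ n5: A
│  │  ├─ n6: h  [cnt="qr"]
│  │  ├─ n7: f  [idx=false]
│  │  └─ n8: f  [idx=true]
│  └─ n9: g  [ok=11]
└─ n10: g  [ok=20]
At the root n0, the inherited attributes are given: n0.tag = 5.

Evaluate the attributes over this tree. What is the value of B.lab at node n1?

1. n0.tag = 5  [given at root]
2. n1.key = "xq"  ["xq"]
3. n2.key = "xqp"  [B₀.key ++ "p"]
4. n3.idx = true  [terminal]
5. n4.idx = false  [terminal]
6. n2.tag = true  [true]
7. n2.env = 6  [6]
8. n2.lab = "xqp"  [if f₀.idx then B.key else "q"]
9. n5.wid = true  [B₁.tag == true]
10. n6.cnt = "qr"  [terminal]
11. n7.idx = false  [terminal]
12. n8.idx = true  [terminal]
13. n5.lim = true  [true]
14. n9.ok = 11  [terminal]
15. n1.tag = true  [A.lim == true]
16. n1.env = -4  [B₁.env - 10]
17. n1.lab = "xqpk"  [B₁.lab ++ "k"]
18. n10.ok = 20  [terminal]
19. n0.fin = 13  [S.tag + g.ok - 12]
20. n0.lab = false  [B.tag == false]

"xqpk"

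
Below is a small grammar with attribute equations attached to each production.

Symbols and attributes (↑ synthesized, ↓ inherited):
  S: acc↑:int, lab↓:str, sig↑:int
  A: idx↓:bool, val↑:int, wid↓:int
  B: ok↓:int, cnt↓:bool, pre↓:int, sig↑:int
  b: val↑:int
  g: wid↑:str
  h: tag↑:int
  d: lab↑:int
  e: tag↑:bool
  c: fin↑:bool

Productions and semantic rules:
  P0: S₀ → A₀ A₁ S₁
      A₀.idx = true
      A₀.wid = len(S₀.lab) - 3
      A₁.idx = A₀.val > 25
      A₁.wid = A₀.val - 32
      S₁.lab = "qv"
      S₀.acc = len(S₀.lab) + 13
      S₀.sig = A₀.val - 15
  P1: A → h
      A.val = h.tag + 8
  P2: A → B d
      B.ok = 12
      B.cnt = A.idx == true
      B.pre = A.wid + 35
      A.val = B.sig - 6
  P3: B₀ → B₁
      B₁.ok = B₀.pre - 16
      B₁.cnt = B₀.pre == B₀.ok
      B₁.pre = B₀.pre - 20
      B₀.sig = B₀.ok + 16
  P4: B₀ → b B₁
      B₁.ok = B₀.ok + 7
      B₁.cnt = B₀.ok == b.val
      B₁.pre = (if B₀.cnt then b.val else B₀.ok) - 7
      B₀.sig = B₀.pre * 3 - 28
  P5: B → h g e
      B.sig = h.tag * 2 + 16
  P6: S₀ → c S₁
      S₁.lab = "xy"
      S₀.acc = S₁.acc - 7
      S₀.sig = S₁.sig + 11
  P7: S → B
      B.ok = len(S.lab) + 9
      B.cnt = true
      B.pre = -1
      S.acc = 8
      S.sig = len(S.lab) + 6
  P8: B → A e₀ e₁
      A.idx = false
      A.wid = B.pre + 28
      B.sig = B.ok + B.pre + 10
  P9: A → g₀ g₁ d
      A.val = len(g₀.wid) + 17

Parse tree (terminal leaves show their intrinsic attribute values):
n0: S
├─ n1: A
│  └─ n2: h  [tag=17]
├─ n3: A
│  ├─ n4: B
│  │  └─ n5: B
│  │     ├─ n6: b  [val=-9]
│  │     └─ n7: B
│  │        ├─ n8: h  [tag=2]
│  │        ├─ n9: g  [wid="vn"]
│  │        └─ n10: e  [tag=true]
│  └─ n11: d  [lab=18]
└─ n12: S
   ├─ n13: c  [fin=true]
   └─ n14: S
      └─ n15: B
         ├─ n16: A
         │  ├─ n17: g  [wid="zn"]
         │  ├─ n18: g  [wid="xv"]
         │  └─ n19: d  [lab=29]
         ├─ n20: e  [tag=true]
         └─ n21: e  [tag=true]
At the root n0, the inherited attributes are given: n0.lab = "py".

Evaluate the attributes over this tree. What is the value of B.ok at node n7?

19

1. n0.lab = "py"  [given at root]
2. n1.idx = true  [true]
3. n1.wid = -1  [len(S₀.lab) - 3]
4. n2.tag = 17  [terminal]
5. n1.val = 25  [h.tag + 8]
6. n3.idx = false  [A₀.val > 25]
7. n3.wid = -7  [A₀.val - 32]
8. n4.ok = 12  [12]
9. n4.cnt = false  [A.idx == true]
10. n4.pre = 28  [A.wid + 35]
11. n5.ok = 12  [B₀.pre - 16]
12. n5.cnt = false  [B₀.pre == B₀.ok]
13. n5.pre = 8  [B₀.pre - 20]
14. n6.val = -9  [terminal]
15. n7.ok = 19  [B₀.ok + 7]
16. n7.cnt = false  [B₀.ok == b.val]
17. n7.pre = 5  [(if B₀.cnt then b.val else B₀.ok) - 7]
18. n8.tag = 2  [terminal]
19. n9.wid = "vn"  [terminal]
20. n10.tag = true  [terminal]
21. n7.sig = 20  [h.tag * 2 + 16]
22. n5.sig = -4  [B₀.pre * 3 - 28]
23. n4.sig = 28  [B₀.ok + 16]
24. n11.lab = 18  [terminal]
25. n3.val = 22  [B.sig - 6]
26. n12.lab = "qv"  ["qv"]
27. n13.fin = true  [terminal]
28. n14.lab = "xy"  ["xy"]
29. n15.ok = 11  [len(S.lab) + 9]
30. n15.cnt = true  [true]
31. n15.pre = -1  [-1]
32. n16.idx = false  [false]
33. n16.wid = 27  [B.pre + 28]
34. n17.wid = "zn"  [terminal]
35. n18.wid = "xv"  [terminal]
36. n19.lab = 29  [terminal]
37. n16.val = 19  [len(g₀.wid) + 17]
38. n20.tag = true  [terminal]
39. n21.tag = true  [terminal]
40. n15.sig = 20  [B.ok + B.pre + 10]
41. n14.acc = 8  [8]
42. n14.sig = 8  [len(S.lab) + 6]
43. n12.acc = 1  [S₁.acc - 7]
44. n12.sig = 19  [S₁.sig + 11]
45. n0.acc = 15  [len(S₀.lab) + 13]
46. n0.sig = 10  [A₀.val - 15]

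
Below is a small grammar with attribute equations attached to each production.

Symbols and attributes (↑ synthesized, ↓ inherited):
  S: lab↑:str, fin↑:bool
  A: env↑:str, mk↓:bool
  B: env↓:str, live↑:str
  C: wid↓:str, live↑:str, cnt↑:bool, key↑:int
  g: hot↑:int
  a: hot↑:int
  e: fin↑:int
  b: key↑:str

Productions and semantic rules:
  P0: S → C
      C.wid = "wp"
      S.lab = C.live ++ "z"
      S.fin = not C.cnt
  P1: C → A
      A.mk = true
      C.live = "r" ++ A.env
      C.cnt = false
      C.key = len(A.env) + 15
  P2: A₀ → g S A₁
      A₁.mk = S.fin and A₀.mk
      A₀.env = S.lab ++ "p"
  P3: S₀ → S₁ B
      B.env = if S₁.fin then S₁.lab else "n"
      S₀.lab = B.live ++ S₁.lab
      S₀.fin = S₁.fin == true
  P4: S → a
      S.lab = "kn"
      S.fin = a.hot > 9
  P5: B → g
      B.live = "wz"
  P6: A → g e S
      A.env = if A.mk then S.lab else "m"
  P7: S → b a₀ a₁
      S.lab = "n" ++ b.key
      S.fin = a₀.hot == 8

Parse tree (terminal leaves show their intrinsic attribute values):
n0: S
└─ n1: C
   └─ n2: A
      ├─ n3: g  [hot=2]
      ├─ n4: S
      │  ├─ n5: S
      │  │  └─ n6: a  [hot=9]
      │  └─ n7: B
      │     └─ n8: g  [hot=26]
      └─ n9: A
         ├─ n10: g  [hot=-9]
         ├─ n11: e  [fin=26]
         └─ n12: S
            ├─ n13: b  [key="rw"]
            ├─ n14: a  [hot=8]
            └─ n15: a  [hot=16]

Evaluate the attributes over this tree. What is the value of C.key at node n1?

20

1. n1.wid = "wp"  ["wp"]
2. n2.mk = true  [true]
3. n3.hot = 2  [terminal]
4. n6.hot = 9  [terminal]
5. n5.lab = "kn"  ["kn"]
6. n5.fin = false  [a.hot > 9]
7. n7.env = "n"  [if S₁.fin then S₁.lab else "n"]
8. n8.hot = 26  [terminal]
9. n7.live = "wz"  ["wz"]
10. n4.lab = "wzkn"  [B.live ++ S₁.lab]
11. n4.fin = false  [S₁.fin == true]
12. n9.mk = false  [S.fin and A₀.mk]
13. n10.hot = -9  [terminal]
14. n11.fin = 26  [terminal]
15. n13.key = "rw"  [terminal]
16. n14.hot = 8  [terminal]
17. n15.hot = 16  [terminal]
18. n12.lab = "nrw"  ["n" ++ b.key]
19. n12.fin = true  [a₀.hot == 8]
20. n9.env = "m"  [if A.mk then S.lab else "m"]
21. n2.env = "wzknp"  [S.lab ++ "p"]
22. n1.live = "rwzknp"  ["r" ++ A.env]
23. n1.cnt = false  [false]
24. n1.key = 20  [len(A.env) + 15]
25. n0.lab = "rwzknpz"  [C.live ++ "z"]
26. n0.fin = true  [not C.cnt]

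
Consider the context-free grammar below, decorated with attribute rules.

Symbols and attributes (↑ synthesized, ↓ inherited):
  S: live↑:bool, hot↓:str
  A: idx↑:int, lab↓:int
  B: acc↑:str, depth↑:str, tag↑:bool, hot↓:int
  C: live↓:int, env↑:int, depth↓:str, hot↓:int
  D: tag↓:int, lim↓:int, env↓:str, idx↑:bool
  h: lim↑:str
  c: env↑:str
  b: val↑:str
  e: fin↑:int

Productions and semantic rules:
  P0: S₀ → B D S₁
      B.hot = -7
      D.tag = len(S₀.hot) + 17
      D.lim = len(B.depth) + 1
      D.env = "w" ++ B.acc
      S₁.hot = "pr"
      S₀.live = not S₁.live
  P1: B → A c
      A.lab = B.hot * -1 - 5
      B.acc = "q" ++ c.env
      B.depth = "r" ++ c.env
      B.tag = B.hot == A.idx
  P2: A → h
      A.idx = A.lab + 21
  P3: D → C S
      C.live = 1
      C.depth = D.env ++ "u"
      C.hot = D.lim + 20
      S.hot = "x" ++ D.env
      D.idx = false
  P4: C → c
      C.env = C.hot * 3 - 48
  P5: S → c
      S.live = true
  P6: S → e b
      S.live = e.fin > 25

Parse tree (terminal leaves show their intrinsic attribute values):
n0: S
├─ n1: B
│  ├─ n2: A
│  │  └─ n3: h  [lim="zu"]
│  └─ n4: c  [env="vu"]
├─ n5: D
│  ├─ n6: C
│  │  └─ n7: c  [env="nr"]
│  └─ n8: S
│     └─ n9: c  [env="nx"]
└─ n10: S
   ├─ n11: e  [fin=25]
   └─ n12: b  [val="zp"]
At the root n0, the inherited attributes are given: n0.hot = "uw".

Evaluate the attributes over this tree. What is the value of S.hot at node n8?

"xwqvu"

1. n0.hot = "uw"  [given at root]
2. n1.hot = -7  [-7]
3. n2.lab = 2  [B.hot * -1 - 5]
4. n3.lim = "zu"  [terminal]
5. n2.idx = 23  [A.lab + 21]
6. n4.env = "vu"  [terminal]
7. n1.acc = "qvu"  ["q" ++ c.env]
8. n1.depth = "rvu"  ["r" ++ c.env]
9. n1.tag = false  [B.hot == A.idx]
10. n5.tag = 19  [len(S₀.hot) + 17]
11. n5.lim = 4  [len(B.depth) + 1]
12. n5.env = "wqvu"  ["w" ++ B.acc]
13. n6.live = 1  [1]
14. n6.depth = "wqvuu"  [D.env ++ "u"]
15. n6.hot = 24  [D.lim + 20]
16. n7.env = "nr"  [terminal]
17. n6.env = 24  [C.hot * 3 - 48]
18. n8.hot = "xwqvu"  ["x" ++ D.env]
19. n9.env = "nx"  [terminal]
20. n8.live = true  [true]
21. n5.idx = false  [false]
22. n10.hot = "pr"  ["pr"]
23. n11.fin = 25  [terminal]
24. n12.val = "zp"  [terminal]
25. n10.live = false  [e.fin > 25]
26. n0.live = true  [not S₁.live]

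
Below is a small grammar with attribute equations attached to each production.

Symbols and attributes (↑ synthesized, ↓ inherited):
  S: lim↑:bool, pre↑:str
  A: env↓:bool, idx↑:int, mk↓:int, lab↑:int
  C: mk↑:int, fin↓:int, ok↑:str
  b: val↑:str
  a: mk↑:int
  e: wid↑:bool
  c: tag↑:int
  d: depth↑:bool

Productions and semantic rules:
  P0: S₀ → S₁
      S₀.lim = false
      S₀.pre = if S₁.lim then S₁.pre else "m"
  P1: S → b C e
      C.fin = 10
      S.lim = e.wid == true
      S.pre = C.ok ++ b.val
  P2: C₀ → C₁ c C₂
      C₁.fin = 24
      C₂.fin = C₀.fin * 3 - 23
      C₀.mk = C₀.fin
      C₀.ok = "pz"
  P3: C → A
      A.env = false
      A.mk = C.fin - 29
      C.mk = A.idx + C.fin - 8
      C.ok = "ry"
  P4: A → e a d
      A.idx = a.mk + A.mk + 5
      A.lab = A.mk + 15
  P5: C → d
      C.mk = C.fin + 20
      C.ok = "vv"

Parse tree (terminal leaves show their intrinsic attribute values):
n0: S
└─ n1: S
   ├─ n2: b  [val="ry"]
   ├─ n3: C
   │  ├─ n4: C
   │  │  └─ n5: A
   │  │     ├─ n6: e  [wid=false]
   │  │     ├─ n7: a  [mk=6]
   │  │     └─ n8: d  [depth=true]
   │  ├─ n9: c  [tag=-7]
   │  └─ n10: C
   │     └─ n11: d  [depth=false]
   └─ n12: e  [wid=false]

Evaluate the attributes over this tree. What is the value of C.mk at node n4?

22

1. n2.val = "ry"  [terminal]
2. n3.fin = 10  [10]
3. n4.fin = 24  [24]
4. n5.env = false  [false]
5. n5.mk = -5  [C.fin - 29]
6. n6.wid = false  [terminal]
7. n7.mk = 6  [terminal]
8. n8.depth = true  [terminal]
9. n5.idx = 6  [a.mk + A.mk + 5]
10. n5.lab = 10  [A.mk + 15]
11. n4.mk = 22  [A.idx + C.fin - 8]
12. n4.ok = "ry"  ["ry"]
13. n9.tag = -7  [terminal]
14. n10.fin = 7  [C₀.fin * 3 - 23]
15. n11.depth = false  [terminal]
16. n10.mk = 27  [C.fin + 20]
17. n10.ok = "vv"  ["vv"]
18. n3.mk = 10  [C₀.fin]
19. n3.ok = "pz"  ["pz"]
20. n12.wid = false  [terminal]
21. n1.lim = false  [e.wid == true]
22. n1.pre = "pzry"  [C.ok ++ b.val]
23. n0.lim = false  [false]
24. n0.pre = "m"  [if S₁.lim then S₁.pre else "m"]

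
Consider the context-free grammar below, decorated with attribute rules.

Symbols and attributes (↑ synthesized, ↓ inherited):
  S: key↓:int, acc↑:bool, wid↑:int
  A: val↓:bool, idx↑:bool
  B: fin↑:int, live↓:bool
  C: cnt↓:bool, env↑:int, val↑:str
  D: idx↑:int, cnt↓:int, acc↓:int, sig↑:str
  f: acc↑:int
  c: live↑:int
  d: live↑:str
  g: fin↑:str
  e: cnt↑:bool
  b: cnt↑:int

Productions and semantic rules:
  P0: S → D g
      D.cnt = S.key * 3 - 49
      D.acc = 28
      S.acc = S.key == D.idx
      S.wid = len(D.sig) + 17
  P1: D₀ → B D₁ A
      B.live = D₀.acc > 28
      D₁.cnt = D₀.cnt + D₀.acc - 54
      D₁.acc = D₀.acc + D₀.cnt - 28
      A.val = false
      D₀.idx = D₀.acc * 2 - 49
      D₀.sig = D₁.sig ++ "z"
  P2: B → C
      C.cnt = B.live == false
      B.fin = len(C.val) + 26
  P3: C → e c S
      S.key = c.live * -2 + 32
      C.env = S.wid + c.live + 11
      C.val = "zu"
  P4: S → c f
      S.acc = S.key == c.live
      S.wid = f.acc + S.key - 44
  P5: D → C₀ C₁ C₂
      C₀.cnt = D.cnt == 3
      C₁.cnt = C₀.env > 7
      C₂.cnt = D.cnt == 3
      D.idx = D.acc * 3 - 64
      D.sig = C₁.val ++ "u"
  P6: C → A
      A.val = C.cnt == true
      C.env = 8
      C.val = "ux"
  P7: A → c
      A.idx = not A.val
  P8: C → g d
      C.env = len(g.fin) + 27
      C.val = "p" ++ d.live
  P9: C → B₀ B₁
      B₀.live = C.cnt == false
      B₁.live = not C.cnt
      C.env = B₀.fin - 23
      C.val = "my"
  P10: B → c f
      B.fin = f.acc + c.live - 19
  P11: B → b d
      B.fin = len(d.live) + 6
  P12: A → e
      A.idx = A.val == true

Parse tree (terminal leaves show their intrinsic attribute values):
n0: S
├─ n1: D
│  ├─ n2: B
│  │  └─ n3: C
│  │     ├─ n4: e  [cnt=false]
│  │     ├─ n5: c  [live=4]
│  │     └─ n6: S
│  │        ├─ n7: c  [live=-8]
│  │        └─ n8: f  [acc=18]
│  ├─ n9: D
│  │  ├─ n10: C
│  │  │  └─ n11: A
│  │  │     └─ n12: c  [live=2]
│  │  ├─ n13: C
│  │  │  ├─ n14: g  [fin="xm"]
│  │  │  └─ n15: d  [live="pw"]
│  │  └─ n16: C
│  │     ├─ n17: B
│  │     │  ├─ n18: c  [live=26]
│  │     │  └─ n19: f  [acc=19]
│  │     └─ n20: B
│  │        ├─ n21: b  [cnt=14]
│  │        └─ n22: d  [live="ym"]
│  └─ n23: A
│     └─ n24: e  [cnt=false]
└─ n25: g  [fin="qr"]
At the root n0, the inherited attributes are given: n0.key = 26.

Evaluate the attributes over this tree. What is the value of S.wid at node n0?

22

1. n0.key = 26  [given at root]
2. n1.cnt = 29  [S.key * 3 - 49]
3. n1.acc = 28  [28]
4. n2.live = false  [D₀.acc > 28]
5. n3.cnt = true  [B.live == false]
6. n4.cnt = false  [terminal]
7. n5.live = 4  [terminal]
8. n6.key = 24  [c.live * -2 + 32]
9. n7.live = -8  [terminal]
10. n8.acc = 18  [terminal]
11. n6.acc = false  [S.key == c.live]
12. n6.wid = -2  [f.acc + S.key - 44]
13. n3.env = 13  [S.wid + c.live + 11]
14. n3.val = "zu"  ["zu"]
15. n2.fin = 28  [len(C.val) + 26]
16. n9.cnt = 3  [D₀.cnt + D₀.acc - 54]
17. n9.acc = 29  [D₀.acc + D₀.cnt - 28]
18. n10.cnt = true  [D.cnt == 3]
19. n11.val = true  [C.cnt == true]
20. n12.live = 2  [terminal]
21. n11.idx = false  [not A.val]
22. n10.env = 8  [8]
23. n10.val = "ux"  ["ux"]
24. n13.cnt = true  [C₀.env > 7]
25. n14.fin = "xm"  [terminal]
26. n15.live = "pw"  [terminal]
27. n13.env = 29  [len(g.fin) + 27]
28. n13.val = "ppw"  ["p" ++ d.live]
29. n16.cnt = true  [D.cnt == 3]
30. n17.live = false  [C.cnt == false]
31. n18.live = 26  [terminal]
32. n19.acc = 19  [terminal]
33. n17.fin = 26  [f.acc + c.live - 19]
34. n20.live = false  [not C.cnt]
35. n21.cnt = 14  [terminal]
36. n22.live = "ym"  [terminal]
37. n20.fin = 8  [len(d.live) + 6]
38. n16.env = 3  [B₀.fin - 23]
39. n16.val = "my"  ["my"]
40. n9.idx = 23  [D.acc * 3 - 64]
41. n9.sig = "ppwu"  [C₁.val ++ "u"]
42. n23.val = false  [false]
43. n24.cnt = false  [terminal]
44. n23.idx = false  [A.val == true]
45. n1.idx = 7  [D₀.acc * 2 - 49]
46. n1.sig = "ppwuz"  [D₁.sig ++ "z"]
47. n25.fin = "qr"  [terminal]
48. n0.acc = false  [S.key == D.idx]
49. n0.wid = 22  [len(D.sig) + 17]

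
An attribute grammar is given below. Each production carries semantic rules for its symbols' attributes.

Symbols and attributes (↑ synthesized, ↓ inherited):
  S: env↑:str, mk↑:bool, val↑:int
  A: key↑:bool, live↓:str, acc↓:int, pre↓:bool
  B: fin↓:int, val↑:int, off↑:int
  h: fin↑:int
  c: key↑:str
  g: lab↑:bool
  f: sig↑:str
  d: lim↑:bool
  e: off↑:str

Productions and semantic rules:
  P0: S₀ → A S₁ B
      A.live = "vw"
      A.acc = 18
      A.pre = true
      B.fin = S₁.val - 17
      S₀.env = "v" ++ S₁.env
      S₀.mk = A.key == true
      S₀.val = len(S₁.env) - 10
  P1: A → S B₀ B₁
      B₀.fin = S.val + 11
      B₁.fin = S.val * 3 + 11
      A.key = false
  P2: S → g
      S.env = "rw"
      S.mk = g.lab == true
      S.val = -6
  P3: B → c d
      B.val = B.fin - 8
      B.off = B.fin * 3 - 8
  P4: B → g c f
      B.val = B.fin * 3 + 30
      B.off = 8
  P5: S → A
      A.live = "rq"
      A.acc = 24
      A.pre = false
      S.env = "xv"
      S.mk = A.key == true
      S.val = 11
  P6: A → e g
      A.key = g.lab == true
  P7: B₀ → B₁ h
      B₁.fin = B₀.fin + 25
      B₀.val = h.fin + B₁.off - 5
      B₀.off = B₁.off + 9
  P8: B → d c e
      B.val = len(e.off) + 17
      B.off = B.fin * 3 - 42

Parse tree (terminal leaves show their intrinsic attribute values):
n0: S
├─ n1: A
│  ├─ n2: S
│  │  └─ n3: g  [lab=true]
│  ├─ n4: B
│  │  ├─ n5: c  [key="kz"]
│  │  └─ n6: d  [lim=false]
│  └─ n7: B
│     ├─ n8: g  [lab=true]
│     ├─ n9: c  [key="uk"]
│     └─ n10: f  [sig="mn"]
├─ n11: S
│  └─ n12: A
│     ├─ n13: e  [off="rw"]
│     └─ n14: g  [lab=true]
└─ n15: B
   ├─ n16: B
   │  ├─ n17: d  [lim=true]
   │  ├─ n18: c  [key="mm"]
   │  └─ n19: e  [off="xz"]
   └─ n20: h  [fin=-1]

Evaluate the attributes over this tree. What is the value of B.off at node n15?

24

1. n1.live = "vw"  ["vw"]
2. n1.acc = 18  [18]
3. n1.pre = true  [true]
4. n3.lab = true  [terminal]
5. n2.env = "rw"  ["rw"]
6. n2.mk = true  [g.lab == true]
7. n2.val = -6  [-6]
8. n4.fin = 5  [S.val + 11]
9. n5.key = "kz"  [terminal]
10. n6.lim = false  [terminal]
11. n4.val = -3  [B.fin - 8]
12. n4.off = 7  [B.fin * 3 - 8]
13. n7.fin = -7  [S.val * 3 + 11]
14. n8.lab = true  [terminal]
15. n9.key = "uk"  [terminal]
16. n10.sig = "mn"  [terminal]
17. n7.val = 9  [B.fin * 3 + 30]
18. n7.off = 8  [8]
19. n1.key = false  [false]
20. n12.live = "rq"  ["rq"]
21. n12.acc = 24  [24]
22. n12.pre = false  [false]
23. n13.off = "rw"  [terminal]
24. n14.lab = true  [terminal]
25. n12.key = true  [g.lab == true]
26. n11.env = "xv"  ["xv"]
27. n11.mk = true  [A.key == true]
28. n11.val = 11  [11]
29. n15.fin = -6  [S₁.val - 17]
30. n16.fin = 19  [B₀.fin + 25]
31. n17.lim = true  [terminal]
32. n18.key = "mm"  [terminal]
33. n19.off = "xz"  [terminal]
34. n16.val = 19  [len(e.off) + 17]
35. n16.off = 15  [B.fin * 3 - 42]
36. n20.fin = -1  [terminal]
37. n15.val = 9  [h.fin + B₁.off - 5]
38. n15.off = 24  [B₁.off + 9]
39. n0.env = "vxv"  ["v" ++ S₁.env]
40. n0.mk = false  [A.key == true]
41. n0.val = -8  [len(S₁.env) - 10]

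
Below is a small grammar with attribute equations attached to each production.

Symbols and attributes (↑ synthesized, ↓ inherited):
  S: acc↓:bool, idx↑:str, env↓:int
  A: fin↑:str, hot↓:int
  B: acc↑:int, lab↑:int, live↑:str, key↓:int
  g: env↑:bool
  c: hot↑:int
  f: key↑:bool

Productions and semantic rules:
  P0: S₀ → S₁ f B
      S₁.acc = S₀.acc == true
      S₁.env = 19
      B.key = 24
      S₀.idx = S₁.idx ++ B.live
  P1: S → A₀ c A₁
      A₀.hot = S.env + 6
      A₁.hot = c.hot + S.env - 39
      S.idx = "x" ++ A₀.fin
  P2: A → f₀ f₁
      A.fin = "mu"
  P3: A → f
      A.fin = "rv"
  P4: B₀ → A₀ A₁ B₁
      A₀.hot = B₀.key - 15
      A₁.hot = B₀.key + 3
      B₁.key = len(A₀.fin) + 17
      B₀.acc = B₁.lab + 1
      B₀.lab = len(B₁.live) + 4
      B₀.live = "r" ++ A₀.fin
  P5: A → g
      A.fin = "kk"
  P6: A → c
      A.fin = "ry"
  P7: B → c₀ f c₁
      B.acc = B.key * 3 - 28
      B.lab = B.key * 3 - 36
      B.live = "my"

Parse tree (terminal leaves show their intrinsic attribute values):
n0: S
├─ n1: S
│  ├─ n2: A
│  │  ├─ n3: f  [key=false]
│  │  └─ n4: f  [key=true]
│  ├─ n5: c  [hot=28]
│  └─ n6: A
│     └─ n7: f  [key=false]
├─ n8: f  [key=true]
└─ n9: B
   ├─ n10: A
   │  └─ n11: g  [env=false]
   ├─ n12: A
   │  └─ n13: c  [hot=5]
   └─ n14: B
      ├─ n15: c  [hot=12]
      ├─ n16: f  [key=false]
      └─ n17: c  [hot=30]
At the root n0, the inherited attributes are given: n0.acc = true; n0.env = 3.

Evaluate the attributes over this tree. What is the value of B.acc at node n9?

1. n0.acc = true  [given at root]
2. n0.env = 3  [given at root]
3. n1.acc = true  [S₀.acc == true]
4. n1.env = 19  [19]
5. n2.hot = 25  [S.env + 6]
6. n3.key = false  [terminal]
7. n4.key = true  [terminal]
8. n2.fin = "mu"  ["mu"]
9. n5.hot = 28  [terminal]
10. n6.hot = 8  [c.hot + S.env - 39]
11. n7.key = false  [terminal]
12. n6.fin = "rv"  ["rv"]
13. n1.idx = "xmu"  ["x" ++ A₀.fin]
14. n8.key = true  [terminal]
15. n9.key = 24  [24]
16. n10.hot = 9  [B₀.key - 15]
17. n11.env = false  [terminal]
18. n10.fin = "kk"  ["kk"]
19. n12.hot = 27  [B₀.key + 3]
20. n13.hot = 5  [terminal]
21. n12.fin = "ry"  ["ry"]
22. n14.key = 19  [len(A₀.fin) + 17]
23. n15.hot = 12  [terminal]
24. n16.key = false  [terminal]
25. n17.hot = 30  [terminal]
26. n14.acc = 29  [B.key * 3 - 28]
27. n14.lab = 21  [B.key * 3 - 36]
28. n14.live = "my"  ["my"]
29. n9.acc = 22  [B₁.lab + 1]
30. n9.lab = 6  [len(B₁.live) + 4]
31. n9.live = "rkk"  ["r" ++ A₀.fin]
32. n0.idx = "xmurkk"  [S₁.idx ++ B.live]

22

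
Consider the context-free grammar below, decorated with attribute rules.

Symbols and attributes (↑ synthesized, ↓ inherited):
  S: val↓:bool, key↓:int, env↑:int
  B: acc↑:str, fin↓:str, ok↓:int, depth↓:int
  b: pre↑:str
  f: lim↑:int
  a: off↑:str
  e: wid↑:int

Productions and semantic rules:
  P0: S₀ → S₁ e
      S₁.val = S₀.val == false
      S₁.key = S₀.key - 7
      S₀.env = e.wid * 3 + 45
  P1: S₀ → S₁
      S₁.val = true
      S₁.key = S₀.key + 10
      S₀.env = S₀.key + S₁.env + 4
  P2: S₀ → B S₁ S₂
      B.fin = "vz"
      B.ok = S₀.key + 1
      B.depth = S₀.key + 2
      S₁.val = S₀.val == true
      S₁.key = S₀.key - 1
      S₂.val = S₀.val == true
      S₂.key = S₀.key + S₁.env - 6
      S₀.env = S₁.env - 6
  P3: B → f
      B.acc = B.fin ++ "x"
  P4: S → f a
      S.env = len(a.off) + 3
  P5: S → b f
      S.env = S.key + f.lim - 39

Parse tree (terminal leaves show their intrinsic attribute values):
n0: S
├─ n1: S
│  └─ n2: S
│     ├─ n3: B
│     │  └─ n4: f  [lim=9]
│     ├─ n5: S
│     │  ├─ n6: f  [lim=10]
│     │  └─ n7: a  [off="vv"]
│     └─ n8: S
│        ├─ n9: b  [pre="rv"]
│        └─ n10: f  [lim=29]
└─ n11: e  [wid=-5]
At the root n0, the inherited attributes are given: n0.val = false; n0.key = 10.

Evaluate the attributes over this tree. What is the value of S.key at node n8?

1. n0.val = false  [given at root]
2. n0.key = 10  [given at root]
3. n1.val = true  [S₀.val == false]
4. n1.key = 3  [S₀.key - 7]
5. n2.val = true  [true]
6. n2.key = 13  [S₀.key + 10]
7. n3.fin = "vz"  ["vz"]
8. n3.ok = 14  [S₀.key + 1]
9. n3.depth = 15  [S₀.key + 2]
10. n4.lim = 9  [terminal]
11. n3.acc = "vzx"  [B.fin ++ "x"]
12. n5.val = true  [S₀.val == true]
13. n5.key = 12  [S₀.key - 1]
14. n6.lim = 10  [terminal]
15. n7.off = "vv"  [terminal]
16. n5.env = 5  [len(a.off) + 3]
17. n8.val = true  [S₀.val == true]
18. n8.key = 12  [S₀.key + S₁.env - 6]
19. n9.pre = "rv"  [terminal]
20. n10.lim = 29  [terminal]
21. n8.env = 2  [S.key + f.lim - 39]
22. n2.env = -1  [S₁.env - 6]
23. n1.env = 6  [S₀.key + S₁.env + 4]
24. n11.wid = -5  [terminal]
25. n0.env = 30  [e.wid * 3 + 45]

12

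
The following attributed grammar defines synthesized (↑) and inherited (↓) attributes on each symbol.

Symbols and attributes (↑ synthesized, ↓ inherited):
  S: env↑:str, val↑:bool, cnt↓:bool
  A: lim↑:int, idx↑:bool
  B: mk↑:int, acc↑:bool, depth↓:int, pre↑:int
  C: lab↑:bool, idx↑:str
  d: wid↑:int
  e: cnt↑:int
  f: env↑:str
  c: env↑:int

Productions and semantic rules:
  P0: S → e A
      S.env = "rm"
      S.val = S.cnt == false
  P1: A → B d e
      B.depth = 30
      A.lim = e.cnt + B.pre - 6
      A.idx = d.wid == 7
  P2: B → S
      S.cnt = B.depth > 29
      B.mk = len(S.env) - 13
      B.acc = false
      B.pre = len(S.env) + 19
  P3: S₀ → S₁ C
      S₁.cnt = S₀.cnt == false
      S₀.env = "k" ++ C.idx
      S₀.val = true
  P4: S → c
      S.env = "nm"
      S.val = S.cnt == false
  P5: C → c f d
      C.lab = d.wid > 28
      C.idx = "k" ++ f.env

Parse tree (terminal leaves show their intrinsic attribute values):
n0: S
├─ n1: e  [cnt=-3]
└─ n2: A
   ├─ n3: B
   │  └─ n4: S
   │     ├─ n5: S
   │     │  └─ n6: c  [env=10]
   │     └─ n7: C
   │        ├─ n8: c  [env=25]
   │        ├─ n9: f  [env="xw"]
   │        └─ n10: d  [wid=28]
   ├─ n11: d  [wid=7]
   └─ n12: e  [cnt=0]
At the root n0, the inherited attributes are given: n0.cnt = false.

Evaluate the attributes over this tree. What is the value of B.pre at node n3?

1. n0.cnt = false  [given at root]
2. n1.cnt = -3  [terminal]
3. n3.depth = 30  [30]
4. n4.cnt = true  [B.depth > 29]
5. n5.cnt = false  [S₀.cnt == false]
6. n6.env = 10  [terminal]
7. n5.env = "nm"  ["nm"]
8. n5.val = true  [S.cnt == false]
9. n8.env = 25  [terminal]
10. n9.env = "xw"  [terminal]
11. n10.wid = 28  [terminal]
12. n7.lab = false  [d.wid > 28]
13. n7.idx = "kxw"  ["k" ++ f.env]
14. n4.env = "kkxw"  ["k" ++ C.idx]
15. n4.val = true  [true]
16. n3.mk = -9  [len(S.env) - 13]
17. n3.acc = false  [false]
18. n3.pre = 23  [len(S.env) + 19]
19. n11.wid = 7  [terminal]
20. n12.cnt = 0  [terminal]
21. n2.lim = 17  [e.cnt + B.pre - 6]
22. n2.idx = true  [d.wid == 7]
23. n0.env = "rm"  ["rm"]
24. n0.val = true  [S.cnt == false]

23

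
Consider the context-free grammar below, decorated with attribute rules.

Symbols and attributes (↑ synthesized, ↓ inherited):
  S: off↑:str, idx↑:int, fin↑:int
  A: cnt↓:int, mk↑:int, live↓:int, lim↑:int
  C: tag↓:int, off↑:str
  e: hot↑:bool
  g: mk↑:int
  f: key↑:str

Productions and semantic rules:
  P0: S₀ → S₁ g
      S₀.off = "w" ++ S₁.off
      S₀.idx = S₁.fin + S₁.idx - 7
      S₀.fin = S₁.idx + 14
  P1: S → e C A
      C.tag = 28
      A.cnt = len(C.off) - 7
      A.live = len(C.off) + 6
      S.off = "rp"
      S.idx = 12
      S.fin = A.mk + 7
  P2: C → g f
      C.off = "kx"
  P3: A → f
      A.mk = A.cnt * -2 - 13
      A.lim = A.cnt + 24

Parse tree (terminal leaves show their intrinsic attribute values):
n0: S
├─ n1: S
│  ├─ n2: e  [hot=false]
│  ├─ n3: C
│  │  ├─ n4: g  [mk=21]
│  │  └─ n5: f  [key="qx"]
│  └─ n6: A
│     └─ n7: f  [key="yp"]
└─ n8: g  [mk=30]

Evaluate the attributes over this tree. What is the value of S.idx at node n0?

9

1. n2.hot = false  [terminal]
2. n3.tag = 28  [28]
3. n4.mk = 21  [terminal]
4. n5.key = "qx"  [terminal]
5. n3.off = "kx"  ["kx"]
6. n6.cnt = -5  [len(C.off) - 7]
7. n6.live = 8  [len(C.off) + 6]
8. n7.key = "yp"  [terminal]
9. n6.mk = -3  [A.cnt * -2 - 13]
10. n6.lim = 19  [A.cnt + 24]
11. n1.off = "rp"  ["rp"]
12. n1.idx = 12  [12]
13. n1.fin = 4  [A.mk + 7]
14. n8.mk = 30  [terminal]
15. n0.off = "wrp"  ["w" ++ S₁.off]
16. n0.idx = 9  [S₁.fin + S₁.idx - 7]
17. n0.fin = 26  [S₁.idx + 14]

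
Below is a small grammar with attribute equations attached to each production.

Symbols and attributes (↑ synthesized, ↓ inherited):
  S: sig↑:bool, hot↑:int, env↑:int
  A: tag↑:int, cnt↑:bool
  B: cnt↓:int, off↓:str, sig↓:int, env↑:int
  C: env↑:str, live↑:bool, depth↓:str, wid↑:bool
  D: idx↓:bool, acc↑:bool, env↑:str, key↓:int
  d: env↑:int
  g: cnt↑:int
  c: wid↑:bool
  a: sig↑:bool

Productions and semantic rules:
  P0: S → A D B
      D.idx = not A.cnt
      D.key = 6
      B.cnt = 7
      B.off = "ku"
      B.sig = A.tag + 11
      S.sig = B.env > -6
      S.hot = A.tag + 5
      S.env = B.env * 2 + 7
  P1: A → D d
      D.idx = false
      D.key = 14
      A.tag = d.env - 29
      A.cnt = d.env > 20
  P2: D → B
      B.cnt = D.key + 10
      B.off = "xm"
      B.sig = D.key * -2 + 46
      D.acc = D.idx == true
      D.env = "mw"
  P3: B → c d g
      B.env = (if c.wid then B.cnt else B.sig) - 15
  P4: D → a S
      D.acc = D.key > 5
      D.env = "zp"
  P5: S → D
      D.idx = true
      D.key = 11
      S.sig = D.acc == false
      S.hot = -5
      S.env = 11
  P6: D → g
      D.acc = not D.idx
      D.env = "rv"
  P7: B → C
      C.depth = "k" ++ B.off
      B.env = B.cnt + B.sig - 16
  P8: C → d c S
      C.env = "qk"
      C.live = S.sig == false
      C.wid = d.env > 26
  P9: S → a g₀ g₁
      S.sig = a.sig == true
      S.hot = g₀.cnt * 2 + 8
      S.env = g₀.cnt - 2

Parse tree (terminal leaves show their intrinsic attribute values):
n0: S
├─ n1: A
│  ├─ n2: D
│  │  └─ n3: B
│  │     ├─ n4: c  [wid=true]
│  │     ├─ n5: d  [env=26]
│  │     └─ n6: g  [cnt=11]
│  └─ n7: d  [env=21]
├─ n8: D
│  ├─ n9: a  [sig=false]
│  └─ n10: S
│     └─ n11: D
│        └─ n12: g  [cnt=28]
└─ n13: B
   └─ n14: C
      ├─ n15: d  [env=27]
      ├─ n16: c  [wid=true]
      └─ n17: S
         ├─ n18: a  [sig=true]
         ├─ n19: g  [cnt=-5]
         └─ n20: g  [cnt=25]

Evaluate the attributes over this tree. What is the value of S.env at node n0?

-5

1. n2.idx = false  [false]
2. n2.key = 14  [14]
3. n3.cnt = 24  [D.key + 10]
4. n3.off = "xm"  ["xm"]
5. n3.sig = 18  [D.key * -2 + 46]
6. n4.wid = true  [terminal]
7. n5.env = 26  [terminal]
8. n6.cnt = 11  [terminal]
9. n3.env = 9  [(if c.wid then B.cnt else B.sig) - 15]
10. n2.acc = false  [D.idx == true]
11. n2.env = "mw"  ["mw"]
12. n7.env = 21  [terminal]
13. n1.tag = -8  [d.env - 29]
14. n1.cnt = true  [d.env > 20]
15. n8.idx = false  [not A.cnt]
16. n8.key = 6  [6]
17. n9.sig = false  [terminal]
18. n11.idx = true  [true]
19. n11.key = 11  [11]
20. n12.cnt = 28  [terminal]
21. n11.acc = false  [not D.idx]
22. n11.env = "rv"  ["rv"]
23. n10.sig = true  [D.acc == false]
24. n10.hot = -5  [-5]
25. n10.env = 11  [11]
26. n8.acc = true  [D.key > 5]
27. n8.env = "zp"  ["zp"]
28. n13.cnt = 7  [7]
29. n13.off = "ku"  ["ku"]
30. n13.sig = 3  [A.tag + 11]
31. n14.depth = "kku"  ["k" ++ B.off]
32. n15.env = 27  [terminal]
33. n16.wid = true  [terminal]
34. n18.sig = true  [terminal]
35. n19.cnt = -5  [terminal]
36. n20.cnt = 25  [terminal]
37. n17.sig = true  [a.sig == true]
38. n17.hot = -2  [g₀.cnt * 2 + 8]
39. n17.env = -7  [g₀.cnt - 2]
40. n14.env = "qk"  ["qk"]
41. n14.live = false  [S.sig == false]
42. n14.wid = true  [d.env > 26]
43. n13.env = -6  [B.cnt + B.sig - 16]
44. n0.sig = false  [B.env > -6]
45. n0.hot = -3  [A.tag + 5]
46. n0.env = -5  [B.env * 2 + 7]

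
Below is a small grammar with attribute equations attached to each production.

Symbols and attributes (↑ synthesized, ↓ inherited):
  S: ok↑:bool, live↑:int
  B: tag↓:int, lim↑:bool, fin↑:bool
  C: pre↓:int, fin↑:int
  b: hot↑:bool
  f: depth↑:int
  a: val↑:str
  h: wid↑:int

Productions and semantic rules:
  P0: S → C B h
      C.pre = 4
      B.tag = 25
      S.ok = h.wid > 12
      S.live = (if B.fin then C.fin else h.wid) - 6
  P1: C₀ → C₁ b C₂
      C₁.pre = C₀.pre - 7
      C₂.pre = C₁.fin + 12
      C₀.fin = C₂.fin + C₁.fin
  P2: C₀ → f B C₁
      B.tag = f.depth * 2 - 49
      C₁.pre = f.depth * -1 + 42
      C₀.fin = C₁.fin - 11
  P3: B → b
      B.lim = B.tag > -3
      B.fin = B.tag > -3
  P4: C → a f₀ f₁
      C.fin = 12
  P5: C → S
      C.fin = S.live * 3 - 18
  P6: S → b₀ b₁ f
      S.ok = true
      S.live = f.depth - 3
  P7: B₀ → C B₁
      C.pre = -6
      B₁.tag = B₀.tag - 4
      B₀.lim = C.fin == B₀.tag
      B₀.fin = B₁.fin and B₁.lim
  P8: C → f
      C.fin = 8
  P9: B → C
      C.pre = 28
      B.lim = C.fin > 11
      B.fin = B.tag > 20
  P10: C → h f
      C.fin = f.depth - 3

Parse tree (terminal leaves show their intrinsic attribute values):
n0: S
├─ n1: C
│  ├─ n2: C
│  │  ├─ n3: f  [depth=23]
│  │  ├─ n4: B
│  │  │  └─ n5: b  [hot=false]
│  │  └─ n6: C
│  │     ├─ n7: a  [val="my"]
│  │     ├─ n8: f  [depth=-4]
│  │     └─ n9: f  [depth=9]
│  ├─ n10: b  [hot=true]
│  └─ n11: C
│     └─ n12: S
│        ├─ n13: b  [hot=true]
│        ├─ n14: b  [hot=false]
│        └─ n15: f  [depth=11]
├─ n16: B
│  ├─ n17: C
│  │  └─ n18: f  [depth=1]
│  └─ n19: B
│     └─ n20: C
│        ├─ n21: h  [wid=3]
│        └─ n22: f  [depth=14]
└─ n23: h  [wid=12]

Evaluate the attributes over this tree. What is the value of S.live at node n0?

1. n1.pre = 4  [4]
2. n2.pre = -3  [C₀.pre - 7]
3. n3.depth = 23  [terminal]
4. n4.tag = -3  [f.depth * 2 - 49]
5. n5.hot = false  [terminal]
6. n4.lim = false  [B.tag > -3]
7. n4.fin = false  [B.tag > -3]
8. n6.pre = 19  [f.depth * -1 + 42]
9. n7.val = "my"  [terminal]
10. n8.depth = -4  [terminal]
11. n9.depth = 9  [terminal]
12. n6.fin = 12  [12]
13. n2.fin = 1  [C₁.fin - 11]
14. n10.hot = true  [terminal]
15. n11.pre = 13  [C₁.fin + 12]
16. n13.hot = true  [terminal]
17. n14.hot = false  [terminal]
18. n15.depth = 11  [terminal]
19. n12.ok = true  [true]
20. n12.live = 8  [f.depth - 3]
21. n11.fin = 6  [S.live * 3 - 18]
22. n1.fin = 7  [C₂.fin + C₁.fin]
23. n16.tag = 25  [25]
24. n17.pre = -6  [-6]
25. n18.depth = 1  [terminal]
26. n17.fin = 8  [8]
27. n19.tag = 21  [B₀.tag - 4]
28. n20.pre = 28  [28]
29. n21.wid = 3  [terminal]
30. n22.depth = 14  [terminal]
31. n20.fin = 11  [f.depth - 3]
32. n19.lim = false  [C.fin > 11]
33. n19.fin = true  [B.tag > 20]
34. n16.lim = false  [C.fin == B₀.tag]
35. n16.fin = false  [B₁.fin and B₁.lim]
36. n23.wid = 12  [terminal]
37. n0.ok = false  [h.wid > 12]
38. n0.live = 6  [(if B.fin then C.fin else h.wid) - 6]

6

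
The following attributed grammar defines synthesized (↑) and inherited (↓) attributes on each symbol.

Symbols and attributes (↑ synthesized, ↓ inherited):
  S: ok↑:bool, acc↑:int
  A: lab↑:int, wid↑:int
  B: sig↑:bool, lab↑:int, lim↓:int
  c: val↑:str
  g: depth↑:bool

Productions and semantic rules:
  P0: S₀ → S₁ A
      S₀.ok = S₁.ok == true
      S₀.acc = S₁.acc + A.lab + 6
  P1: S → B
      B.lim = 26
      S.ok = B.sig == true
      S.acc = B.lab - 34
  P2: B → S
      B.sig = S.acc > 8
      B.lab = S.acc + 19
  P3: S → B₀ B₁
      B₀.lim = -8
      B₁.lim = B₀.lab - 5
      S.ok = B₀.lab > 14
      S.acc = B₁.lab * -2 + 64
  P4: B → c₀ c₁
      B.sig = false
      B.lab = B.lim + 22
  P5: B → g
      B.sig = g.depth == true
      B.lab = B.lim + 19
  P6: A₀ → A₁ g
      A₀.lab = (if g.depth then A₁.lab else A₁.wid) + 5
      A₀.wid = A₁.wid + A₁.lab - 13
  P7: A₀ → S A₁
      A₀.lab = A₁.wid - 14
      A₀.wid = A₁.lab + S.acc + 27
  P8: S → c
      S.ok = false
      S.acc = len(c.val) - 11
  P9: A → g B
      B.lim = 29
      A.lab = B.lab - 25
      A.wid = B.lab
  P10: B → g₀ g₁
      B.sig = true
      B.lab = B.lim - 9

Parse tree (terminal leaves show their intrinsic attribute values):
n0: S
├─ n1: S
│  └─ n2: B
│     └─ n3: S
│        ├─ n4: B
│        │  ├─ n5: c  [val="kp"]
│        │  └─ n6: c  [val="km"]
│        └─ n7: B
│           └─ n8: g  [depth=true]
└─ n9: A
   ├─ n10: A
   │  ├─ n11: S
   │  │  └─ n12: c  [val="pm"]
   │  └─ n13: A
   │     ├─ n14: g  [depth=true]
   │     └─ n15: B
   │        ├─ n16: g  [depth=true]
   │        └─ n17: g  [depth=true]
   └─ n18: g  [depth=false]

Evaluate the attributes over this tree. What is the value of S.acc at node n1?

-7

1. n2.lim = 26  [26]
2. n4.lim = -8  [-8]
3. n5.val = "kp"  [terminal]
4. n6.val = "km"  [terminal]
5. n4.sig = false  [false]
6. n4.lab = 14  [B.lim + 22]
7. n7.lim = 9  [B₀.lab - 5]
8. n8.depth = true  [terminal]
9. n7.sig = true  [g.depth == true]
10. n7.lab = 28  [B.lim + 19]
11. n3.ok = false  [B₀.lab > 14]
12. n3.acc = 8  [B₁.lab * -2 + 64]
13. n2.sig = false  [S.acc > 8]
14. n2.lab = 27  [S.acc + 19]
15. n1.ok = false  [B.sig == true]
16. n1.acc = -7  [B.lab - 34]
17. n12.val = "pm"  [terminal]
18. n11.ok = false  [false]
19. n11.acc = -9  [len(c.val) - 11]
20. n14.depth = true  [terminal]
21. n15.lim = 29  [29]
22. n16.depth = true  [terminal]
23. n17.depth = true  [terminal]
24. n15.sig = true  [true]
25. n15.lab = 20  [B.lim - 9]
26. n13.lab = -5  [B.lab - 25]
27. n13.wid = 20  [B.lab]
28. n10.lab = 6  [A₁.wid - 14]
29. n10.wid = 13  [A₁.lab + S.acc + 27]
30. n18.depth = false  [terminal]
31. n9.lab = 18  [(if g.depth then A₁.lab else A₁.wid) + 5]
32. n9.wid = 6  [A₁.wid + A₁.lab - 13]
33. n0.ok = false  [S₁.ok == true]
34. n0.acc = 17  [S₁.acc + A.lab + 6]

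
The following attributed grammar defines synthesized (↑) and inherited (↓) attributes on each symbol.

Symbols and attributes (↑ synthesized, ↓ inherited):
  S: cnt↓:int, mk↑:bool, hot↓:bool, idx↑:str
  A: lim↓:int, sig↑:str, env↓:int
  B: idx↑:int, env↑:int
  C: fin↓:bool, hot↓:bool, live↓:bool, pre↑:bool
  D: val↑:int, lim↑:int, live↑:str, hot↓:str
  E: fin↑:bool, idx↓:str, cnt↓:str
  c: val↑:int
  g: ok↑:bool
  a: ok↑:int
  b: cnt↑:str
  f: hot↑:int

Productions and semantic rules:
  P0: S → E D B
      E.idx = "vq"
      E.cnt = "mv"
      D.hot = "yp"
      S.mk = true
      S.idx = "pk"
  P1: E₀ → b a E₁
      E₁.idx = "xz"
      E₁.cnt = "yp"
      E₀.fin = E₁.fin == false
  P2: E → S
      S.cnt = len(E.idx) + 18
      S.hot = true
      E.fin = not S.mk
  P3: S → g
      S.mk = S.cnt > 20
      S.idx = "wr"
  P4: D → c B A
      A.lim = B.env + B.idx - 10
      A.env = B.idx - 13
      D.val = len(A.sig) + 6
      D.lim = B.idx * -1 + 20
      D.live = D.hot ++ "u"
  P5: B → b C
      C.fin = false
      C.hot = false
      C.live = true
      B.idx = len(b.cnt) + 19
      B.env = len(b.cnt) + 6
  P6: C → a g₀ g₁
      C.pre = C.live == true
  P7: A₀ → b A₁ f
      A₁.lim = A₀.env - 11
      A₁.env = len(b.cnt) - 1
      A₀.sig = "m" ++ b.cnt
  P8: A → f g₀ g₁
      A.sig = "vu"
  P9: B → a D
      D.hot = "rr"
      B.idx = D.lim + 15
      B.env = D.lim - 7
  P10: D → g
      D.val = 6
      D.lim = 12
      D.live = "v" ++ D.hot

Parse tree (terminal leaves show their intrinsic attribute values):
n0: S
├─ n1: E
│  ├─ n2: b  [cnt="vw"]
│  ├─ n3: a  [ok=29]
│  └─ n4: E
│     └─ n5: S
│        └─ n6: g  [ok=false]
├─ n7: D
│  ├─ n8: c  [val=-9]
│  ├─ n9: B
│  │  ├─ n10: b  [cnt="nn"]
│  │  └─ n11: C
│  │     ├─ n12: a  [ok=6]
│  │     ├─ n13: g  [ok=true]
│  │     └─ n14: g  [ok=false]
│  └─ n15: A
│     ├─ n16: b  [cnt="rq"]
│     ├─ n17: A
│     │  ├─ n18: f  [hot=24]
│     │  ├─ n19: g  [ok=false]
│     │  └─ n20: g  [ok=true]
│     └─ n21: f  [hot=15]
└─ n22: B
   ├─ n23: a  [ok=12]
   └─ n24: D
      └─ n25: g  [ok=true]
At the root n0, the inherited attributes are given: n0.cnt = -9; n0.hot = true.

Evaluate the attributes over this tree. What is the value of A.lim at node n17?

1. n0.cnt = -9  [given at root]
2. n0.hot = true  [given at root]
3. n1.idx = "vq"  ["vq"]
4. n1.cnt = "mv"  ["mv"]
5. n2.cnt = "vw"  [terminal]
6. n3.ok = 29  [terminal]
7. n4.idx = "xz"  ["xz"]
8. n4.cnt = "yp"  ["yp"]
9. n5.cnt = 20  [len(E.idx) + 18]
10. n5.hot = true  [true]
11. n6.ok = false  [terminal]
12. n5.mk = false  [S.cnt > 20]
13. n5.idx = "wr"  ["wr"]
14. n4.fin = true  [not S.mk]
15. n1.fin = false  [E₁.fin == false]
16. n7.hot = "yp"  ["yp"]
17. n8.val = -9  [terminal]
18. n10.cnt = "nn"  [terminal]
19. n11.fin = false  [false]
20. n11.hot = false  [false]
21. n11.live = true  [true]
22. n12.ok = 6  [terminal]
23. n13.ok = true  [terminal]
24. n14.ok = false  [terminal]
25. n11.pre = true  [C.live == true]
26. n9.idx = 21  [len(b.cnt) + 19]
27. n9.env = 8  [len(b.cnt) + 6]
28. n15.lim = 19  [B.env + B.idx - 10]
29. n15.env = 8  [B.idx - 13]
30. n16.cnt = "rq"  [terminal]
31. n17.lim = -3  [A₀.env - 11]
32. n17.env = 1  [len(b.cnt) - 1]
33. n18.hot = 24  [terminal]
34. n19.ok = false  [terminal]
35. n20.ok = true  [terminal]
36. n17.sig = "vu"  ["vu"]
37. n21.hot = 15  [terminal]
38. n15.sig = "mrq"  ["m" ++ b.cnt]
39. n7.val = 9  [len(A.sig) + 6]
40. n7.lim = -1  [B.idx * -1 + 20]
41. n7.live = "ypu"  [D.hot ++ "u"]
42. n23.ok = 12  [terminal]
43. n24.hot = "rr"  ["rr"]
44. n25.ok = true  [terminal]
45. n24.val = 6  [6]
46. n24.lim = 12  [12]
47. n24.live = "vrr"  ["v" ++ D.hot]
48. n22.idx = 27  [D.lim + 15]
49. n22.env = 5  [D.lim - 7]
50. n0.mk = true  [true]
51. n0.idx = "pk"  ["pk"]

-3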